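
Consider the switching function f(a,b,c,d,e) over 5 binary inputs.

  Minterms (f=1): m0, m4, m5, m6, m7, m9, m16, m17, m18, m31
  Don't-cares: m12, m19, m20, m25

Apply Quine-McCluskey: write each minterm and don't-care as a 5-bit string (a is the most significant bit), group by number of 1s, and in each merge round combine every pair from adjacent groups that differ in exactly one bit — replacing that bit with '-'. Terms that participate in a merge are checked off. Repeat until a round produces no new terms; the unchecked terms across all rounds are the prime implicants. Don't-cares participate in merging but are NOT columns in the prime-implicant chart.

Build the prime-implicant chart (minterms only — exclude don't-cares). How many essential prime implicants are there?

5

size-2^0 implicants → 00000(✓)  00100(✓)  00101(✓)  00110(✓)  00111(✓)  01001(✓)  01100(✓)  10000(✓)  10001(✓)  10010(✓)  10011(✓)  10100(✓)  11001(✓)  11111
size-2^1 implicants → -0000(✓)  -0100(✓)  -1001  0-100  00-00(✓)  001-0(✓)  001-1(✓)  0010-(✓)  0011-(✓)  1-001  10-00(✓)  100-0(✓)  100-1(✓)  1000-(✓)  1001-(✓)
size-2^2 implicants → -0-00  001--  100--
Unchecked terms (primes): -0-00, -1001, 0-100, 001--, 1-001, 100--, 11111
Minterm coverage:
  m0 ⊆ -0-00 [E]
  m4 ⊆ -0-00,0-100,001--
  m5 ⊆ 001-- [E]
  m6 ⊆ 001-- [E]
  m7 ⊆ 001-- [E]
  m9 ⊆ -1001 [E]
  m16 ⊆ -0-00,100--
  m17 ⊆ 1-001,100--
  m18 ⊆ 100-- [E]
  m31 ⊆ 11111 [E]
E = {-0-00, -1001, 001--, 100--, 11111}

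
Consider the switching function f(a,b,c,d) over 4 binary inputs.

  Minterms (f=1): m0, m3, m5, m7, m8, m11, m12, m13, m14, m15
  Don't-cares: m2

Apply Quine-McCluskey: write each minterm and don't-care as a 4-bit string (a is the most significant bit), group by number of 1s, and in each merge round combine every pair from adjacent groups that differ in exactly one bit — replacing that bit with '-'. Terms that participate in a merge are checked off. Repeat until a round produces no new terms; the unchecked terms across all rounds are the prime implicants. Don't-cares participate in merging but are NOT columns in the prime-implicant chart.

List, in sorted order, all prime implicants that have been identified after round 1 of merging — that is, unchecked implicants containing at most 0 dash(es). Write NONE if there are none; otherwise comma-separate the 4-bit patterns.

Round 0: 0000✓ 0010✓ 0011✓ 0101✓ 0111✓ 1000✓ 1011✓ 1100✓ 1101✓ 1110✓ 1111✓
Round 1: -000 -011✓ -101✓ -111✓ 0-11✓ 00-0 001- 01-1✓ 1-00 1-11✓ 11-0✓ 11-1✓ 110-✓ 111-✓
Round 2: --11 -1-1 11--
PIs = {--11, -000, -1-1, 00-0, 001-, 1-00, 11--}

NONE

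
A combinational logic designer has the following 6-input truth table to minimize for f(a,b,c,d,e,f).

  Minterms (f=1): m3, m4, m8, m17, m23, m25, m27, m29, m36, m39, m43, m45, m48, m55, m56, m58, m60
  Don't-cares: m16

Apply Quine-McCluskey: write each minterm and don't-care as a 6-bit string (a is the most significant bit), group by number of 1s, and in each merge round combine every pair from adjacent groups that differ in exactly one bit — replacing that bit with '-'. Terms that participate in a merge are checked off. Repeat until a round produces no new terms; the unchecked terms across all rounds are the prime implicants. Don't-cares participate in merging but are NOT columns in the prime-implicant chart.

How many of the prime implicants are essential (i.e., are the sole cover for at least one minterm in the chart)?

11

[col 0] 000011, 000100*, 001000, 010000*, 010001*, 010111*, 011001*, 011011*, 011101*, 100100*, 100111*, 101011, 101101, 110000*, 110111*, 111000*, 111010*, 111100*
[col 1] -00100, -10000, -10111, 01-001, 01000-, 011-01, 0110-1, 1-0111, 11-000, 111-00, 1110-0
Prime implicants: -00100, -10000, -10111, 000011, 001000, 01-001, 01000-, 011-01, 0110-1, 1-0111, 101011, 101101, 11-000, 111-00, 1110-0
PI chart (minterm → PIs covering it):
  3 | 000011  (sole → essential)
  4 | -00100  (sole → essential)
  8 | 001000  (sole → essential)
  17 | 01-001,01000-
  23 | -10111  (sole → essential)
  25 | 01-001,011-01,0110-1
  27 | 0110-1  (sole → essential)
  29 | 011-01  (sole → essential)
  36 | -00100  (sole → essential)
  39 | 1-0111  (sole → essential)
  43 | 101011  (sole → essential)
  45 | 101101  (sole → essential)
  48 | -10000,11-000
  55 | -10111,1-0111
  56 | 11-000,111-00,1110-0
  58 | 1110-0  (sole → essential)
  60 | 111-00  (sole → essential)
Essential prime implicants: -00100, -10111, 000011, 001000, 011-01, 0110-1, 1-0111, 101011, 101101, 111-00, 1110-0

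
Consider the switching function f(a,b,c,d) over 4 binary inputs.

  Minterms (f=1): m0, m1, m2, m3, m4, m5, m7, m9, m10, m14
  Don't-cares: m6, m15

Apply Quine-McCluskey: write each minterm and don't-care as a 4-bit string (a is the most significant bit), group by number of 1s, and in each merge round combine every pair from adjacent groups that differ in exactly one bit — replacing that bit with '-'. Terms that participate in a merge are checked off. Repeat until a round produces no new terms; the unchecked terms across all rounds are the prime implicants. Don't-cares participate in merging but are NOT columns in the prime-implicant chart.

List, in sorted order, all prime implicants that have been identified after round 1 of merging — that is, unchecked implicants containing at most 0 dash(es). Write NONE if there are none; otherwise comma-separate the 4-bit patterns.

Round 0: 0000✓ 0001✓ 0010✓ 0011✓ 0100✓ 0101✓ 0110✓ 0111✓ 1001✓ 1010✓ 1110✓ 1111✓
Round 1: -001 -010✓ -110✓ -111✓ 0-00✓ 0-01✓ 0-10✓ 0-11✓ 00-0✓ 00-1✓ 000-✓ 001-✓ 01-0✓ 01-1✓ 010-✓ 011-✓ 1-10✓ 111-✓
Round 2: --10 -11- 0--0✓ 0--1✓ 0-0-✓ 0-1-✓ 00--✓ 01--✓
Round 3: 0---
PIs = {--10, -001, -11-, 0---}

NONE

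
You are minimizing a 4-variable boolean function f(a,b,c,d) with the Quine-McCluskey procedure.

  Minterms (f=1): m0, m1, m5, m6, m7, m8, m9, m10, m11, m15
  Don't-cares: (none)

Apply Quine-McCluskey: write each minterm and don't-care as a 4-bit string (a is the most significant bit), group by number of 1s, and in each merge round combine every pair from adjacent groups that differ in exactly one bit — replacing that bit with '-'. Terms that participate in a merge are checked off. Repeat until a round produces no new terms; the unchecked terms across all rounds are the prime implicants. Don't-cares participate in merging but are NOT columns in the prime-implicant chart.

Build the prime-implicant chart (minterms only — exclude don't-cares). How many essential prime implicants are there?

3

size-2^0 implicants → 0000(✓)  0001(✓)  0101(✓)  0110(✓)  0111(✓)  1000(✓)  1001(✓)  1010(✓)  1011(✓)  1111(✓)
size-2^1 implicants → -000(✓)  -001(✓)  -111  0-01  000-(✓)  01-1  011-  1-11  10-0(✓)  10-1(✓)  100-(✓)  101-(✓)
size-2^2 implicants → -00-  10--
Unchecked terms (primes): -00-, -111, 0-01, 01-1, 011-, 1-11, 10--
Minterm coverage:
  m0 ⊆ -00- [E]
  m1 ⊆ -00-,0-01
  m5 ⊆ 0-01,01-1
  m6 ⊆ 011- [E]
  m7 ⊆ -111,01-1,011-
  m8 ⊆ -00-,10--
  m9 ⊆ -00-,10--
  m10 ⊆ 10-- [E]
  m11 ⊆ 1-11,10--
  m15 ⊆ -111,1-11
E = {-00-, 011-, 10--}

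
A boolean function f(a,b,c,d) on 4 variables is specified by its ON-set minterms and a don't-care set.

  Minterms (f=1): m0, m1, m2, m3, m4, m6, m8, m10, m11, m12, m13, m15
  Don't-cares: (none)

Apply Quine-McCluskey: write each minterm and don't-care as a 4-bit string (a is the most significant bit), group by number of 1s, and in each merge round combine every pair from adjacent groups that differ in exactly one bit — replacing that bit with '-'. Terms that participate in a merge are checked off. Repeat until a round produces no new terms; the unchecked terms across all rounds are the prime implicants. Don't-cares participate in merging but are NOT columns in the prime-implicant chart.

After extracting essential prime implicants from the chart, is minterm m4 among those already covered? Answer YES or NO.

YES

size-2^0 implicants → 0000(✓)  0001(✓)  0010(✓)  0011(✓)  0100(✓)  0110(✓)  1000(✓)  1010(✓)  1011(✓)  1100(✓)  1101(✓)  1111(✓)
size-2^1 implicants → -000(✓)  -010(✓)  -011(✓)  -100(✓)  0-00(✓)  0-10(✓)  00-0(✓)  00-1(✓)  000-(✓)  001-(✓)  01-0(✓)  1-00(✓)  1-11  10-0(✓)  101-(✓)  11-1  110-
size-2^2 implicants → --00  -0-0  -01-  0--0  00--
Unchecked terms (primes): --00, -0-0, -01-, 0--0, 00--, 1-11, 11-1, 110-
Minterm coverage:
  m0 ⊆ --00,-0-0,0--0,00--
  m1 ⊆ 00-- [E]
  m2 ⊆ -0-0,-01-,0--0,00--
  m3 ⊆ -01-,00--
  m4 ⊆ --00,0--0
  m6 ⊆ 0--0 [E]
  m8 ⊆ --00,-0-0
  m10 ⊆ -0-0,-01-
  m11 ⊆ -01-,1-11
  m12 ⊆ --00,110-
  m13 ⊆ 11-1,110-
  m15 ⊆ 1-11,11-1
E = {0--0, 00--}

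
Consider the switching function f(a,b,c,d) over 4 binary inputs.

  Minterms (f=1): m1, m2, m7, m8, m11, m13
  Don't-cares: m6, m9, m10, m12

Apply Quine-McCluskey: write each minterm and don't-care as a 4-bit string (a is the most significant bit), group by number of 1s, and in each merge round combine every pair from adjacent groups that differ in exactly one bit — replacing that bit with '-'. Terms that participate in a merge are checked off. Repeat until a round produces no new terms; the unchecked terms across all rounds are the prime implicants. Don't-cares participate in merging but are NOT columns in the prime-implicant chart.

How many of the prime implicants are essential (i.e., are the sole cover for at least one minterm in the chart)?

size-2^0 implicants → 0001(✓)  0010(✓)  0110(✓)  0111(✓)  1000(✓)  1001(✓)  1010(✓)  1011(✓)  1100(✓)  1101(✓)
size-2^1 implicants → -001  -010  0-10  011-  1-00(✓)  1-01(✓)  10-0(✓)  10-1(✓)  100-(✓)  101-(✓)  110-(✓)
size-2^2 implicants → 1-0-  10--
Unchecked terms (primes): -001, -010, 0-10, 011-, 1-0-, 10--
Minterm coverage:
  m1 ⊆ -001 [E]
  m2 ⊆ -010,0-10
  m7 ⊆ 011- [E]
  m8 ⊆ 1-0-,10--
  m11 ⊆ 10-- [E]
  m13 ⊆ 1-0- [E]
E = {-001, 011-, 1-0-, 10--}

4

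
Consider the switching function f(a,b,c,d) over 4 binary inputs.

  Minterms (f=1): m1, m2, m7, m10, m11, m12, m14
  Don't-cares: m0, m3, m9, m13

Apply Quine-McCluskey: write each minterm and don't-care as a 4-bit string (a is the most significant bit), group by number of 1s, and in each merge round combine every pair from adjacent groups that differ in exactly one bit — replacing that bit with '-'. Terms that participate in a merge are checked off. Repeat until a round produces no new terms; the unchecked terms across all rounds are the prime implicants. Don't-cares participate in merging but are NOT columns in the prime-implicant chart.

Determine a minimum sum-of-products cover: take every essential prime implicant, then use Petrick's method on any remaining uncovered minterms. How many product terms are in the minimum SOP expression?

4

size-2^0 implicants → 0000(✓)  0001(✓)  0010(✓)  0011(✓)  0111(✓)  1001(✓)  1010(✓)  1011(✓)  1100(✓)  1101(✓)  1110(✓)
size-2^1 implicants → -001(✓)  -010(✓)  -011(✓)  0-11  00-0(✓)  00-1(✓)  000-(✓)  001-(✓)  1-01  1-10  10-1(✓)  101-(✓)  11-0  110-
size-2^2 implicants → -0-1  -01-  00--
Unchecked terms (primes): -0-1, -01-, 0-11, 00--, 1-01, 1-10, 11-0, 110-
Minterm coverage:
  m1 ⊆ -0-1,00--
  m2 ⊆ -01-,00--
  m7 ⊆ 0-11 [E]
  m10 ⊆ -01-,1-10
  m11 ⊆ -0-1,-01-
  m12 ⊆ 11-0,110-
  m14 ⊆ 1-10,11-0
E = {0-11}
Petrick residual → -0-1, -01-, 11-0
Cover = b'd + b'c + a'cd + abd'  |cover|=4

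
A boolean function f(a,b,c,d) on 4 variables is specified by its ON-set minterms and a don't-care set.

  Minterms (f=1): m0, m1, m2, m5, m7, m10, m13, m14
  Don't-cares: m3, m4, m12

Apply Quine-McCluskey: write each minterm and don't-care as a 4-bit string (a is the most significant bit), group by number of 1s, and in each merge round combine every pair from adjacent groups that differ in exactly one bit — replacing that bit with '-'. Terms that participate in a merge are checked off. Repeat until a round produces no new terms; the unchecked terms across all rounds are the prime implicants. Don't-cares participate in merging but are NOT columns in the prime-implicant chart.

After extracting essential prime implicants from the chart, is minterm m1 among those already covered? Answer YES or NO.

[col 0] 0000*, 0001*, 0010*, 0011*, 0100*, 0101*, 0111*, 1010*, 1100*, 1101*, 1110*
[col 1] -010, -100*, -101*, 0-00*, 0-01*, 0-11*, 00-0*, 00-1*, 000-*, 001-*, 01-1*, 010-*, 1-10, 11-0, 110-*
[col 2] -10-, 0--1, 0-0-, 00--
Prime implicants: -010, -10-, 0--1, 0-0-, 00--, 1-10, 11-0
PI chart (minterm → PIs covering it):
  0 | 0-0-,00--
  1 | 0--1,0-0-,00--
  2 | -010,00--
  5 | -10-,0--1,0-0-
  7 | 0--1  (sole → essential)
  10 | -010,1-10
  13 | -10-  (sole → essential)
  14 | 1-10,11-0
Essential prime implicants: -10-, 0--1

YES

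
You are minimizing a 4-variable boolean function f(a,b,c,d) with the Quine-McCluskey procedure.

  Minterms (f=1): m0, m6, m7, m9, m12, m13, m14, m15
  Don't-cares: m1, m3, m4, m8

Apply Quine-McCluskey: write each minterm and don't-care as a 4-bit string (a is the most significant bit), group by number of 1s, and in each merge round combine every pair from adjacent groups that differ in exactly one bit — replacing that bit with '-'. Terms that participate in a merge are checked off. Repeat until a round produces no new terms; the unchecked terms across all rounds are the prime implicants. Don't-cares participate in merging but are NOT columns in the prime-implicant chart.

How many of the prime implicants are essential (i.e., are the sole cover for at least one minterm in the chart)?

0

size-2^0 implicants → 0000(✓)  0001(✓)  0011(✓)  0100(✓)  0110(✓)  0111(✓)  1000(✓)  1001(✓)  1100(✓)  1101(✓)  1110(✓)  1111(✓)
size-2^1 implicants → -000(✓)  -001(✓)  -100(✓)  -110(✓)  -111(✓)  0-00(✓)  0-11  00-1  000-(✓)  01-0(✓)  011-(✓)  1-00(✓)  1-01(✓)  100-(✓)  11-0(✓)  11-1(✓)  110-(✓)  111-(✓)
size-2^2 implicants → --00  -00-  -1-0  -11-  1-0-  11--
Unchecked terms (primes): --00, -00-, -1-0, -11-, 0-11, 00-1, 1-0-, 11--
Minterm coverage:
  m0 ⊆ --00,-00-
  m6 ⊆ -1-0,-11-
  m7 ⊆ -11-,0-11
  m9 ⊆ -00-,1-0-
  m12 ⊆ --00,-1-0,1-0-,11--
  m13 ⊆ 1-0-,11--
  m14 ⊆ -1-0,-11-,11--
  m15 ⊆ -11-,11--
(no essential prime implicants)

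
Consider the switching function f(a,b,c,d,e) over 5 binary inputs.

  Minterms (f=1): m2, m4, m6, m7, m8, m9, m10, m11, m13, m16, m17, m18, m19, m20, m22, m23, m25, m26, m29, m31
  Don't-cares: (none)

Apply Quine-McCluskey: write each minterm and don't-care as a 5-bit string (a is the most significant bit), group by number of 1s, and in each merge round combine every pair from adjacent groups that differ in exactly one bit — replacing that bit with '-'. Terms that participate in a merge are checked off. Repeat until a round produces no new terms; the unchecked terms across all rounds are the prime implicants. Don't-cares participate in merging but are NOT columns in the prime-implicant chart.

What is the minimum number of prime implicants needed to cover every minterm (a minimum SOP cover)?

7

[col 0] 00010*, 00100*, 00110*, 00111*, 01000*, 01001*, 01010*, 01011*, 01101*, 10000*, 10001*, 10010*, 10011*, 10100*, 10110*, 10111*, 11001*, 11010*, 11101*, 11111*
[col 1] -0010*, -0100*, -0110*, -0111*, -1001*, -1010*, -1101*, 0-010*, 00-10*, 001-0*, 0011-*, 01-01*, 010-0*, 010-1*, 0100-*, 0101-*, 1-001, 1-010*, 1-111, 10-00*, 10-10*, 10-11*, 100-0*, 100-1*, 1000-*, 1001-*, 101-0*, 1011-*, 11-01*, 111-1
[col 2] --010, -0-10, -01-0, -011-, -1-01, 010--, 10--0, 10-1-, 100--
Prime implicants: --010, -0-10, -01-0, -011-, -1-01, 010--, 1-001, 1-111, 10--0, 10-1-, 100--, 111-1
PI chart (minterm → PIs covering it):
  2 | --010,-0-10
  4 | -01-0  (sole → essential)
  6 | -0-10,-01-0,-011-
  7 | -011-  (sole → essential)
  8 | 010--  (sole → essential)
  9 | -1-01,010--
  10 | --010,010--
  11 | 010--  (sole → essential)
  13 | -1-01  (sole → essential)
  16 | 10--0,100--
  17 | 1-001,100--
  18 | --010,-0-10,10--0,10-1-,100--
  19 | 10-1-,100--
  20 | -01-0,10--0
  22 | -0-10,-01-0,-011-,10--0,10-1-
  23 | -011-,1-111,10-1-
  25 | -1-01,1-001
  26 | --010  (sole → essential)
  29 | -1-01,111-1
  31 | 1-111,111-1
Essential prime implicants: --010, -01-0, -011-, -1-01, 010--
Petrick residual → 1-111, 100--
Minimum SOP uses 7 PIs: c'de' + b'ce' + b'cd + bd'e + a'bc' + acde + ab'c'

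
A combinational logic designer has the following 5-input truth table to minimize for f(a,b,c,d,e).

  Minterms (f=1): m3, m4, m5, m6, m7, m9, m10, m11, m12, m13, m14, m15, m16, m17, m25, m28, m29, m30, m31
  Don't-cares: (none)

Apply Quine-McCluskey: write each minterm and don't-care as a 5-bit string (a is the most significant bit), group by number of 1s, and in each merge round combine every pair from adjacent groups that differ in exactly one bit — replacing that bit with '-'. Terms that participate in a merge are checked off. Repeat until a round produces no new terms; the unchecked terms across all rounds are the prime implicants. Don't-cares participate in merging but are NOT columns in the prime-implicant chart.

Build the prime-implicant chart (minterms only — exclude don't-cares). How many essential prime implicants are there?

5

size-2^0 implicants → 00011(✓)  00100(✓)  00101(✓)  00110(✓)  00111(✓)  01001(✓)  01010(✓)  01011(✓)  01100(✓)  01101(✓)  01110(✓)  01111(✓)  10000(✓)  10001(✓)  11001(✓)  11100(✓)  11101(✓)  11110(✓)  11111(✓)
size-2^1 implicants → -1001(✓)  -1100(✓)  -1101(✓)  -1110(✓)  -1111(✓)  0-011(✓)  0-100(✓)  0-101(✓)  0-110(✓)  0-111(✓)  00-11(✓)  001-0(✓)  001-1(✓)  0010-(✓)  0011-(✓)  01-01(✓)  01-10(✓)  01-11(✓)  010-1(✓)  0101-(✓)  011-0(✓)  011-1(✓)  0110-(✓)  0111-(✓)  1-001  1000-  11-01(✓)  111-0(✓)  111-1(✓)  1110-(✓)  1111-(✓)
size-2^2 implicants → -1-01  -11-0(✓)  -11-1(✓)  -110-(✓)  -111-(✓)  0--11  0-1-0(✓)  0-1-1(✓)  0-10-(✓)  0-11-(✓)  001--(✓)  01--1  01-1-  011--(✓)  111--(✓)
size-2^3 implicants → -11--  0-1--
Unchecked terms (primes): -1-01, -11--, 0--11, 0-1--, 01--1, 01-1-, 1-001, 1000-
Minterm coverage:
  m3 ⊆ 0--11 [E]
  m4 ⊆ 0-1-- [E]
  m5 ⊆ 0-1-- [E]
  m6 ⊆ 0-1-- [E]
  m7 ⊆ 0--11,0-1--
  m9 ⊆ -1-01,01--1
  m10 ⊆ 01-1- [E]
  m11 ⊆ 0--11,01--1,01-1-
  m12 ⊆ -11--,0-1--
  m13 ⊆ -1-01,-11--,0-1--,01--1
  m14 ⊆ -11--,0-1--,01-1-
  m15 ⊆ -11--,0--11,0-1--,01--1,01-1-
  m16 ⊆ 1000- [E]
  m17 ⊆ 1-001,1000-
  m25 ⊆ -1-01,1-001
  m28 ⊆ -11-- [E]
  m29 ⊆ -1-01,-11--
  m30 ⊆ -11-- [E]
  m31 ⊆ -11-- [E]
E = {-11--, 0--11, 0-1--, 01-1-, 1000-}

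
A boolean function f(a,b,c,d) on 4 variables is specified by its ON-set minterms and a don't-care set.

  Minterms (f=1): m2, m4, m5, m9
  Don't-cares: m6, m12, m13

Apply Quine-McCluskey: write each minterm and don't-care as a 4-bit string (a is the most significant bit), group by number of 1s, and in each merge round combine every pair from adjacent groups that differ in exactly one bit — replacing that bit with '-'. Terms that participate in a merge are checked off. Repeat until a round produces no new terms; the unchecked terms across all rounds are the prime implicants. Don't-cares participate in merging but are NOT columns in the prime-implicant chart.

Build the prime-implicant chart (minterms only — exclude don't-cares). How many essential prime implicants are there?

3

[col 0] 0010*, 0100*, 0101*, 0110*, 1001*, 1100*, 1101*
[col 1] -100*, -101*, 0-10, 01-0, 010-*, 1-01, 110-*
[col 2] -10-
Prime implicants: -10-, 0-10, 01-0, 1-01
PI chart (minterm → PIs covering it):
  2 | 0-10  (sole → essential)
  4 | -10-,01-0
  5 | -10-  (sole → essential)
  9 | 1-01  (sole → essential)
Essential prime implicants: -10-, 0-10, 1-01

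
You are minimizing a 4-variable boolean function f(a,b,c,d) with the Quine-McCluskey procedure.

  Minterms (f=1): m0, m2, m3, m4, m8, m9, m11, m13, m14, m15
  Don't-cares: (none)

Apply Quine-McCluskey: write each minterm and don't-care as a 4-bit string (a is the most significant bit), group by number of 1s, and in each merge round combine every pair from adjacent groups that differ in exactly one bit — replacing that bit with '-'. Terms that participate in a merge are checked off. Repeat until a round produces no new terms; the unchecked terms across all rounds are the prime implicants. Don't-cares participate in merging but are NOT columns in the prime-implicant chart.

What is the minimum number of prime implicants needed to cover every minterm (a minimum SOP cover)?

size-2^0 implicants → 0000(✓)  0010(✓)  0011(✓)  0100(✓)  1000(✓)  1001(✓)  1011(✓)  1101(✓)  1110(✓)  1111(✓)
size-2^1 implicants → -000  -011  0-00  00-0  001-  1-01(✓)  1-11(✓)  10-1(✓)  100-  11-1(✓)  111-
size-2^2 implicants → 1--1
Unchecked terms (primes): -000, -011, 0-00, 00-0, 001-, 1--1, 100-, 111-
Minterm coverage:
  m0 ⊆ -000,0-00,00-0
  m2 ⊆ 00-0,001-
  m3 ⊆ -011,001-
  m4 ⊆ 0-00 [E]
  m8 ⊆ -000,100-
  m9 ⊆ 1--1,100-
  m11 ⊆ -011,1--1
  m13 ⊆ 1--1 [E]
  m14 ⊆ 111- [E]
  m15 ⊆ 1--1,111-
E = {0-00, 1--1, 111-}
Petrick residual → -000, 001-
Cover = b'c'd' + a'c'd' + a'b'c + ad + abc  |cover|=5

5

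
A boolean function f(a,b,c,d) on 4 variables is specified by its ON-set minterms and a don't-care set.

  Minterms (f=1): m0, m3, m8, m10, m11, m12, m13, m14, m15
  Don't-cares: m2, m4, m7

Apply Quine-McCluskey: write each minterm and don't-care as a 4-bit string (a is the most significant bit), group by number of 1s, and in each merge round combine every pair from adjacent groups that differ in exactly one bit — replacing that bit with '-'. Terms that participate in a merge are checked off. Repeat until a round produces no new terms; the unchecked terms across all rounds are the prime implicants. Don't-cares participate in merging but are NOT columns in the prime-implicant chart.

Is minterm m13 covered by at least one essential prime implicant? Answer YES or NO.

YES

Round 0: 0000✓ 0010✓ 0011✓ 0100✓ 0111✓ 1000✓ 1010✓ 1011✓ 1100✓ 1101✓ 1110✓ 1111✓
Round 1: -000✓ -010✓ -011✓ -100✓ -111✓ 0-00✓ 0-11✓ 00-0✓ 001-✓ 1-00✓ 1-10✓ 1-11✓ 10-0✓ 101-✓ 11-0✓ 11-1✓ 110-✓ 111-✓
Round 2: --00 --11 -0-0 -01- 1--0 1-1- 11--
PIs = {--00, --11, -0-0, -01-, 1--0, 1-1-, 11--}
Coverage chart:
  m0: --00,-0-0
  m3: --11,-01-
  m8: --00,-0-0,1--0
  m10: -0-0,-01-,1--0,1-1-
  m11: --11,-01-,1-1-
  m12: --00,1--0,11--
  m13: 11-- ←essential
  m14: 1--0,1-1-,11--
  m15: --11,1-1-,11--
Essential: 11--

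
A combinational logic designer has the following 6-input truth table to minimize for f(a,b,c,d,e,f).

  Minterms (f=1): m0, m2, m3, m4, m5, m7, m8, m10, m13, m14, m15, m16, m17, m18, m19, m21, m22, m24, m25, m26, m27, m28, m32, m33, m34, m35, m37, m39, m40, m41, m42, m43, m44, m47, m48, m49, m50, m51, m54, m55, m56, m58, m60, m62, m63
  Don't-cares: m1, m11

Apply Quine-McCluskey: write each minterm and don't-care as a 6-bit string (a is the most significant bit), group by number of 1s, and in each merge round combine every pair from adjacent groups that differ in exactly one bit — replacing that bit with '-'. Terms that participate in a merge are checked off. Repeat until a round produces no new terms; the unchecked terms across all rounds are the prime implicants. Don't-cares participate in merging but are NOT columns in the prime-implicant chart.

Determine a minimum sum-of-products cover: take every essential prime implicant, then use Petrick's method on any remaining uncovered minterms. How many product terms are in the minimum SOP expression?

size-2^0 implicants → 000000(✓)  000001(✓)  000010(✓)  000011(✓)  000100(✓)  000101(✓)  000111(✓)  001000(✓)  001010(✓)  001011(✓)  001101(✓)  001110(✓)  001111(✓)  010000(✓)  010001(✓)  010010(✓)  010011(✓)  010101(✓)  010110(✓)  011000(✓)  011001(✓)  011010(✓)  011011(✓)  011100(✓)  100000(✓)  100001(✓)  100010(✓)  100011(✓)  100101(✓)  100111(✓)  101000(✓)  101001(✓)  101010(✓)  101011(✓)  101100(✓)  101111(✓)  110000(✓)  110001(✓)  110010(✓)  110011(✓)  110110(✓)  110111(✓)  111000(✓)  111010(✓)  111100(✓)  111110(✓)  111111(✓)
size-2^1 implicants → -00000(✓)  -00001(✓)  -00010(✓)  -00011(✓)  -00101(✓)  -00111(✓)  -01000(✓)  -01010(✓)  -01011(✓)  -01111(✓)  -10000(✓)  -10001(✓)  -10010(✓)  -10011(✓)  -10110(✓)  -11000(✓)  -11010(✓)  -11100(✓)  0-0000(✓)  0-0001(✓)  0-0010(✓)  0-0011(✓)  0-0101(✓)  0-1000(✓)  0-1010(✓)  0-1011(✓)  00-000(✓)  00-010(✓)  00-011(✓)  00-101(✓)  00-111(✓)  000-00(✓)  000-01(✓)  000-11(✓)  0000-0(✓)  0000-1(✓)  00000-(✓)  00001-(✓)  0001-1(✓)  00010-(✓)  001-10(✓)  001-11(✓)  0010-0(✓)  00101-(✓)  0011-1(✓)  00111-(✓)  01-000(✓)  01-001(✓)  01-010(✓)  01-011(✓)  010-01(✓)  010-10(✓)  0100-0(✓)  0100-1(✓)  01000-(✓)  01001-(✓)  011-00(✓)  0110-0(✓)  0110-1(✓)  01100-(✓)  01101-(✓)  1-0000(✓)  1-0001(✓)  1-0010(✓)  1-0011(✓)  1-0111(✓)  1-1000(✓)  1-1010(✓)  1-1100(✓)  1-1111(✓)  10-000(✓)  10-001(✓)  10-010(✓)  10-011(✓)  10-111(✓)  100-01(✓)  100-11(✓)  1000-0(✓)  1000-1(✓)  10000-(✓)  10001-(✓)  1001-1(✓)  101-00(✓)  101-11(✓)  1010-0(✓)  1010-1(✓)  10100-(✓)  10101-(✓)  11-000(✓)  11-010(✓)  11-110(✓)  11-111(✓)  110-10(✓)  110-11(✓)  1100-0(✓)  1100-1(✓)  11000-(✓)  11001-(✓)  11011-(✓)  111-00(✓)  111-10(✓)  1110-0(✓)  1111-0(✓)  11111-(✓)
size-2^2 implicants → --0000(✓)  --0001(✓)  --0010(✓)  --0011(✓)  --1000(✓)  --1010(✓)  -0-000(✓)  -0-010(✓)  -0-011(✓)  -0-111(✓)  -00-01(✓)  -00-11(✓)  -000-0(✓)  -000-1(✓)  -0000-(✓)  -0001-(✓)  -001-1(✓)  -01-11(✓)  -010-0(✓)  -0101-(✓)  -1-000(✓)  -1-010(✓)  -10-10  -100-0(✓)  -100-1(✓)  -1000-(✓)  -1001-(✓)  -11-00  -110-0(✓)  0--000(✓)  0--010(✓)  0--011(✓)  0-0-01  0-00-0(✓)  0-00-1(✓)  0-000-(✓)  0-001-(✓)  0-10-0(✓)  0-101-(✓)  00--11(✓)  00-0-0(✓)  00-01-(✓)  00-1-1  000--1(✓)  000-0-  0000--(✓)  001-1-  01-0-0(✓)  01-0-1(✓)  01-00-(✓)  01-01-(✓)  0100--(✓)  0110--(✓)  1--000(✓)  1--010(✓)  1--111  1-0-11  1-00-0(✓)  1-00-1(✓)  1-000-(✓)  1-001-(✓)  1-1-00  1-10-0(✓)  10--11(✓)  10-0-0(✓)  10-0-1(✓)  10-00-(✓)  10-01-(✓)  100--1(✓)  1000--(✓)  1010--(✓)  11--10  11-0-0(✓)  11-11-  110-1-  1100--(✓)  111--0
size-2^3 implicants → ---000(✓)  ---010(✓)  --00-0(✓)  --00-1(✓)  --000-(✓)  --001-(✓)  --10-0(✓)  -0--11  -0-0-0(✓)  -0-01-  -00--1  -000--(✓)  -1-0-0(✓)  -100--(✓)  0--0-0(✓)  0--01-  0-00--(✓)  01-0--  1--0-0(✓)  1-00--(✓)  10-0--
size-2^4 implicants → ---0-0  --00--
Unchecked terms (primes): ---0-0, --00--, -0--11, -0-01-, -00--1, -10-10, -11-00, 0--01-, 0-0-01, 00-1-1, 000-0-, 001-1-, 01-0--, 1--111, 1-0-11, 1-1-00, 10-0--, 11--10, 11-11-, 110-1-, 111--0
Minterm coverage:
  m0 ⊆ ---0-0,--00--,000-0-
  m2 ⊆ ---0-0,--00--,-0-01-,0--01-
  m3 ⊆ --00--,-0--11,-0-01-,-00--1,0--01-
  m4 ⊆ 000-0- [E]
  m5 ⊆ -00--1,0-0-01,00-1-1,000-0-
  m7 ⊆ -0--11,-00--1,00-1-1
  m8 ⊆ ---0-0 [E]
  m10 ⊆ ---0-0,-0-01-,0--01-,001-1-
  m13 ⊆ 00-1-1 [E]
  m14 ⊆ 001-1- [E]
  m15 ⊆ -0--11,00-1-1,001-1-
  m16 ⊆ ---0-0,--00--,01-0--
  m17 ⊆ --00--,0-0-01,01-0--
  m18 ⊆ ---0-0,--00--,-10-10,0--01-,01-0--
  m19 ⊆ --00--,0--01-,01-0--
  m21 ⊆ 0-0-01 [E]
  m22 ⊆ -10-10 [E]
  m24 ⊆ ---0-0,-11-00,01-0--
  m25 ⊆ 01-0-- [E]
  m26 ⊆ ---0-0,0--01-,01-0--
  m27 ⊆ 0--01-,01-0--
  m28 ⊆ -11-00 [E]
  m32 ⊆ ---0-0,--00--,10-0--
  m33 ⊆ --00--,-00--1,10-0--
  m34 ⊆ ---0-0,--00--,-0-01-,10-0--
  m35 ⊆ --00--,-0--11,-0-01-,-00--1,1-0-11,10-0--
  m37 ⊆ -00--1 [E]
  m39 ⊆ -0--11,-00--1,1--111,1-0-11
  m40 ⊆ ---0-0,1-1-00,10-0--
  m41 ⊆ 10-0-- [E]
  m42 ⊆ ---0-0,-0-01-,10-0--
  m43 ⊆ -0--11,-0-01-,10-0--
  m44 ⊆ 1-1-00 [E]
  m47 ⊆ -0--11,1--111
  m48 ⊆ ---0-0,--00--
  m49 ⊆ --00-- [E]
  m50 ⊆ ---0-0,--00--,-10-10,11--10,110-1-
  m51 ⊆ --00--,1-0-11,110-1-
  m54 ⊆ -10-10,11--10,11-11-,110-1-
  m55 ⊆ 1--111,1-0-11,11-11-,110-1-
  m56 ⊆ ---0-0,-11-00,1-1-00,111--0
  m58 ⊆ ---0-0,11--10,111--0
  m60 ⊆ -11-00,1-1-00,111--0
  m62 ⊆ 11--10,11-11-,111--0
  m63 ⊆ 1--111,11-11-
E = {---0-0, --00--, -00--1, -10-10, -11-00, 0-0-01, 00-1-1, 000-0-, 001-1-, 01-0--, 1-1-00, 10-0--}
Petrick residual → -0--11, 11-11-
Cover = d'f' + c'd' + b'ef + b'c'f + bc'ef' + bce'f' + a'c'e'f + a'b'df + a'b'c'e' + a'b'ce + a'bd' + ace'f' + ab'd' + abde  |cover|=14

14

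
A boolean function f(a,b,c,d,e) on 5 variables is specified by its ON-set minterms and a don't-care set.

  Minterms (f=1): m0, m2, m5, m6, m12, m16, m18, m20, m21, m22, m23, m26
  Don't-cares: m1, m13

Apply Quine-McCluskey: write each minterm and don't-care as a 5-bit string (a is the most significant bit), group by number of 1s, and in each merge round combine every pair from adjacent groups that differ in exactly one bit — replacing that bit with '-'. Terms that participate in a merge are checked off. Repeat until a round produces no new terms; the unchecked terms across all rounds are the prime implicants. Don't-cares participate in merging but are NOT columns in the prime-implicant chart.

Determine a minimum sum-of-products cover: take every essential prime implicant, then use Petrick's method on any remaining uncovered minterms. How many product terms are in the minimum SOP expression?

6

Round 0: 00000✓ 00001✓ 00010✓ 00101✓ 00110✓ 01100✓ 01101✓ 10000✓ 10010✓ 10100✓ 10101✓ 10110✓ 10111✓ 11010✓
Round 1: -0000✓ -0010✓ -0101 -0110✓ 0-101 00-01 00-10✓ 000-0✓ 0000- 0110- 1-010 10-00✓ 10-10✓ 100-0✓ 101-0✓ 101-1✓ 1010-✓ 1011-✓
Round 2: -0-10 -00-0 10--0 101--
PIs = {-0-10, -00-0, -0101, 0-101, 00-01, 0000-, 0110-, 1-010, 10--0, 101--}
Coverage chart:
  m0: -00-0,0000-
  m2: -0-10,-00-0
  m5: -0101,0-101,00-01
  m6: -0-10 ←essential
  m12: 0110- ←essential
  m16: -00-0,10--0
  m18: -0-10,-00-0,1-010,10--0
  m20: 10--0,101--
  m21: -0101,101--
  m22: -0-10,10--0,101--
  m23: 101-- ←essential
  m26: 1-010 ←essential
Essential: -0-10, 0110-, 1-010, 101--
Petrick residual → -00-0, -0101
Min cover (6 terms): b'de' + b'c'e' + b'cd'e + a'bcd' + ac'de' + ab'c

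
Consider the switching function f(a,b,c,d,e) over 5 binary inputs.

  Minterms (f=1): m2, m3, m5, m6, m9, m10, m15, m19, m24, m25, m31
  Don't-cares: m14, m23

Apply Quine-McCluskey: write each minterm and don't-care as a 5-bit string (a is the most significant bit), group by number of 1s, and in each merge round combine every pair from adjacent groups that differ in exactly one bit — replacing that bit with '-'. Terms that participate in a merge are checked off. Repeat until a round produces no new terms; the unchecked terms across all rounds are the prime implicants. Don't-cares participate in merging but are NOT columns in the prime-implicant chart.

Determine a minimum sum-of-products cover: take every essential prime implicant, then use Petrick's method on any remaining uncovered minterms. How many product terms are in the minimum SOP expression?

6

Round 0: 00010✓ 00011✓ 00101 00110✓ 01001✓ 01010✓ 01110✓ 01111✓ 10011✓ 10111✓ 11000✓ 11001✓ 11111✓
Round 1: -0011 -1001 -1111 0-010✓ 0-110✓ 00-10✓ 0001- 01-10✓ 0111- 1-111 10-11 1100-
Round 2: 0--10
PIs = {-0011, -1001, -1111, 0--10, 0001-, 00101, 0111-, 1-111, 10-11, 1100-}
Coverage chart:
  m2: 0--10,0001-
  m3: -0011,0001-
  m5: 00101 ←essential
  m6: 0--10 ←essential
  m9: -1001 ←essential
  m10: 0--10 ←essential
  m15: -1111,0111-
  m19: -0011,10-11
  m24: 1100- ←essential
  m25: -1001,1100-
  m31: -1111,1-111
Essential: -1001, 0--10, 00101, 1100-
Petrick residual → -0011, -1111
Min cover (6 terms): b'c'de + bc'd'e + bcde + a'de' + a'b'cd'e + abc'd'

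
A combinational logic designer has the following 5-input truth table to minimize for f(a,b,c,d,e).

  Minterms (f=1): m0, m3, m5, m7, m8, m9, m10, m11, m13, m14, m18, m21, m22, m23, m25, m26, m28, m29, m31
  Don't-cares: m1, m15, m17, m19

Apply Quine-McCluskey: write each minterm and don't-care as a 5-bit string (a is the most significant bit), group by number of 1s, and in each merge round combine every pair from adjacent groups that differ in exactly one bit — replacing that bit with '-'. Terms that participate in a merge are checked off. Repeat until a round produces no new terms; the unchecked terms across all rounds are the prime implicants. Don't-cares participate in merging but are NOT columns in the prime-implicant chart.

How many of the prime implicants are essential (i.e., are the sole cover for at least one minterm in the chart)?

6

Round 0: 00000✓ 00001✓ 00011✓ 00101✓ 00111✓ 01000✓ 01001✓ 01010✓ 01011✓ 01101✓ 01110✓ 01111✓ 10001✓ 10010✓ 10011✓ 10101✓ 10110✓ 10111✓ 11001✓ 11010✓ 11100✓ 11101✓ 11111✓
Round 1: -0001✓ -0011✓ -0101✓ -0111✓ -1001✓ -1010 -1101✓ -1111✓ 0-000✓ 0-001✓ 0-011✓ 0-101✓ 0-111✓ 00-01✓ 00-11✓ 000-1✓ 0000-✓ 001-1✓ 01-01✓ 01-10✓ 01-11✓ 010-0✓ 010-1✓ 0100-✓ 0101-✓ 011-1✓ 0111-✓ 1-001✓ 1-010 1-101✓ 1-111✓ 10-01✓ 10-10✓ 10-11✓ 100-1✓ 1001-✓ 101-1✓ 1011-✓ 11-01✓ 111-1✓ 1110-
Round 2: --001✓ --101✓ --111✓ -0-01✓ -0-11✓ -00-1✓ -01-1✓ -1-01✓ -11-1✓ 0--01✓ 0--11✓ 0-0-1✓ 0-00- 0-1-1✓ 00--1✓ 01--1✓ 01-1- 010-- 1--01✓ 1-1-1✓ 10--1✓ 10-1-
Round 3: ---01 --1-1 -0--1 0---1
PIs = {---01, --1-1, -0--1, -1010, 0---1, 0-00-, 01-1-, 010--, 1-010, 10-1-, 1110-}
Coverage chart:
  m0: 0-00- ←essential
  m3: -0--1,0---1
  m5: ---01,--1-1,-0--1,0---1
  m7: --1-1,-0--1,0---1
  m8: 0-00-,010--
  m9: ---01,0---1,0-00-,010--
  m10: -1010,01-1-,010--
  m11: 0---1,01-1-,010--
  m13: ---01,--1-1,0---1
  m14: 01-1- ←essential
  m18: 1-010,10-1-
  m21: ---01,--1-1,-0--1
  m22: 10-1- ←essential
  m23: --1-1,-0--1,10-1-
  m25: ---01 ←essential
  m26: -1010,1-010
  m28: 1110- ←essential
  m29: ---01,--1-1,1110-
  m31: --1-1 ←essential
Essential: ---01, --1-1, 0-00-, 01-1-, 10-1-, 1110-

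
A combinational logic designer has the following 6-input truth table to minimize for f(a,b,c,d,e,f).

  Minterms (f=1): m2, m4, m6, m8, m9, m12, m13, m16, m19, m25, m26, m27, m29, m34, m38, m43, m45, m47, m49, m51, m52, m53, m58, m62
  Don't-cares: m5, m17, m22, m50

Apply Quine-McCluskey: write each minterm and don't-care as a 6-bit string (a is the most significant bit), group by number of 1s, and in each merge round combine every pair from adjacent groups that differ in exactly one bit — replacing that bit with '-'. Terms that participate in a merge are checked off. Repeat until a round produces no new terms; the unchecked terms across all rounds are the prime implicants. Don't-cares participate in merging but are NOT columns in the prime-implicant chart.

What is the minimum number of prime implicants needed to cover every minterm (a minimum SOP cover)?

11

size-2^0 implicants → 000010(✓)  000100(✓)  000101(✓)  000110(✓)  001000(✓)  001001(✓)  001100(✓)  001101(✓)  010000(✓)  010001(✓)  010011(✓)  010110(✓)  011001(✓)  011010(✓)  011011(✓)  011101(✓)  100010(✓)  100110(✓)  101011(✓)  101101(✓)  101111(✓)  110001(✓)  110010(✓)  110011(✓)  110100(✓)  110101(✓)  111010(✓)  111110(✓)
size-2^1 implicants → -00010(✓)  -00110(✓)  -01101  -10001(✓)  -10011(✓)  -11010  0-0110  0-1001(✓)  0-1101(✓)  00-100(✓)  00-101(✓)  000-10(✓)  0001-0  00010-(✓)  001-00(✓)  001-01(✓)  00100-(✓)  00110-(✓)  01-001(✓)  01-011(✓)  0100-1(✓)  01000-  011-01(✓)  0110-1(✓)  01101-  1-0010  100-10(✓)  101-11  1011-1  11-010  110-01  1100-1(✓)  11001-  11010-  111-10
size-2^2 implicants → -00-10  -100-1  0-1-01  00-10-  001-0-  01-0-1
Unchecked terms (primes): -00-10, -01101, -100-1, -11010, 0-0110, 0-1-01, 00-10-, 0001-0, 001-0-, 01-0-1, 01000-, 01101-, 1-0010, 101-11, 1011-1, 11-010, 110-01, 11001-, 11010-, 111-10
Minterm coverage:
  m2 ⊆ -00-10 [E]
  m4 ⊆ 00-10-,0001-0
  m6 ⊆ -00-10,0-0110,0001-0
  m8 ⊆ 001-0- [E]
  m9 ⊆ 0-1-01,001-0-
  m12 ⊆ 00-10-,001-0-
  m13 ⊆ -01101,0-1-01,00-10-,001-0-
  m16 ⊆ 01000- [E]
  m19 ⊆ -100-1,01-0-1
  m25 ⊆ 0-1-01,01-0-1
  m26 ⊆ -11010,01101-
  m27 ⊆ 01-0-1,01101-
  m29 ⊆ 0-1-01 [E]
  m34 ⊆ -00-10,1-0010
  m38 ⊆ -00-10 [E]
  m43 ⊆ 101-11 [E]
  m45 ⊆ -01101,1011-1
  m47 ⊆ 101-11,1011-1
  m49 ⊆ -100-1,110-01
  m51 ⊆ -100-1,11001-
  m52 ⊆ 11010- [E]
  m53 ⊆ 110-01,11010-
  m58 ⊆ -11010,11-010,111-10
  m62 ⊆ 111-10 [E]
E = {-00-10, 0-1-01, 001-0-, 01000-, 101-11, 11010-, 111-10}
Petrick residual → -01101, -100-1, 00-10-, 01101-
Cover = b'c'ef' + b'cde'f + bc'd'f + a'ce'f + a'b'de' + a'b'ce' + a'bc'd'e' + a'bcd'e + ab'cef + abc'de' + abcef'  |cover|=11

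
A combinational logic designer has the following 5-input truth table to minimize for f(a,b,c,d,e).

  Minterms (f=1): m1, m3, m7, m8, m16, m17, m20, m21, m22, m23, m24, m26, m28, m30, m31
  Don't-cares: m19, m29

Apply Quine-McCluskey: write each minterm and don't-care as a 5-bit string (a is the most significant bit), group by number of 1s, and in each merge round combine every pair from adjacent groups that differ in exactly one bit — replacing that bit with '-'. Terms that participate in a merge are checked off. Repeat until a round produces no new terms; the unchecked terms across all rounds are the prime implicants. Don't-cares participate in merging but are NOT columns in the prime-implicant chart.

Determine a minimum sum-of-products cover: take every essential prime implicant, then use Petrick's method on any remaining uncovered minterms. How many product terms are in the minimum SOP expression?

6

[col 0] 00001*, 00011*, 00111*, 01000*, 10000*, 10001*, 10011*, 10100*, 10101*, 10110*, 10111*, 11000*, 11010*, 11100*, 11101*, 11110*, 11111*
[col 1] -0001*, -0011*, -0111*, -1000, 00-11*, 000-1*, 1-000*, 1-100*, 1-101*, 1-110*, 1-111*, 10-00*, 10-01*, 10-11*, 100-1*, 1000-*, 101-0*, 101-1*, 1010-*, 1011-*, 11-00*, 11-10*, 110-0*, 111-0*, 111-1*, 1110-*, 1111-*
[col 2] -0-11, -00-1, 1--00, 1-1-0*, 1-1-1*, 1-10-*, 1-11-*, 10--1, 10-0-, 101--*, 11--0, 111--*
[col 3] 1-1--
Prime implicants: -0-11, -00-1, -1000, 1--00, 1-1--, 10--1, 10-0-, 11--0
PI chart (minterm → PIs covering it):
  1 | -00-1  (sole → essential)
  3 | -0-11,-00-1
  7 | -0-11  (sole → essential)
  8 | -1000  (sole → essential)
  16 | 1--00,10-0-
  17 | -00-1,10--1,10-0-
  20 | 1--00,1-1--,10-0-
  21 | 1-1--,10--1,10-0-
  22 | 1-1--  (sole → essential)
  23 | -0-11,1-1--,10--1
  24 | -1000,1--00,11--0
  26 | 11--0  (sole → essential)
  28 | 1--00,1-1--,11--0
  30 | 1-1--,11--0
  31 | 1-1--  (sole → essential)
Essential prime implicants: -0-11, -00-1, -1000, 1-1--, 11--0
Petrick residual → 1--00
Minimum SOP uses 6 PIs: b'de + b'c'e + bc'd'e' + ad'e' + ac + abe'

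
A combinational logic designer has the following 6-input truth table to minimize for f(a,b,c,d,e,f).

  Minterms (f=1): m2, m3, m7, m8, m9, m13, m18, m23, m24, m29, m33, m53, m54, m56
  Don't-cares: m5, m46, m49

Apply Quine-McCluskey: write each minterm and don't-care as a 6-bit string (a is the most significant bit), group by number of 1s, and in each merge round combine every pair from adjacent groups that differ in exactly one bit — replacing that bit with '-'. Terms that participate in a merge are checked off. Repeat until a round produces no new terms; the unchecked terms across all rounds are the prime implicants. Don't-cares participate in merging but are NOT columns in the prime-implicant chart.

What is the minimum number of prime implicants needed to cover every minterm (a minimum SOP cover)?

size-2^0 implicants → 000010(✓)  000011(✓)  000101(✓)  000111(✓)  001000(✓)  001001(✓)  001101(✓)  010010(✓)  010111(✓)  011000(✓)  011101(✓)  100001(✓)  101110  110001(✓)  110101(✓)  110110  111000(✓)
size-2^1 implicants → -11000  0-0010  0-0111  0-1000  0-1101  00-101  000-11  00001-  0001-1  001-01  00100-  1-0001  110-01
Unchecked terms (primes): -11000, 0-0010, 0-0111, 0-1000, 0-1101, 00-101, 000-11, 00001-, 0001-1, 001-01, 00100-, 1-0001, 101110, 110-01, 110110
Minterm coverage:
  m2 ⊆ 0-0010,00001-
  m3 ⊆ 000-11,00001-
  m7 ⊆ 0-0111,000-11,0001-1
  m8 ⊆ 0-1000,00100-
  m9 ⊆ 001-01,00100-
  m13 ⊆ 0-1101,00-101,001-01
  m18 ⊆ 0-0010 [E]
  m23 ⊆ 0-0111 [E]
  m24 ⊆ -11000,0-1000
  m29 ⊆ 0-1101 [E]
  m33 ⊆ 1-0001 [E]
  m53 ⊆ 110-01 [E]
  m54 ⊆ 110110 [E]
  m56 ⊆ -11000 [E]
E = {-11000, 0-0010, 0-0111, 0-1101, 1-0001, 110-01, 110110}
Petrick residual → 000-11, 00100-
Cover = bcd'e'f' + a'c'd'ef' + a'c'def + a'cde'f + a'b'c'ef + a'b'cd'e' + ac'd'e'f + abc'e'f + abc'def'  |cover|=9

9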